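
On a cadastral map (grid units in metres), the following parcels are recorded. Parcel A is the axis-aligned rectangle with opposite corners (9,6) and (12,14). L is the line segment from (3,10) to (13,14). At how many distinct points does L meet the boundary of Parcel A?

The segment meets the boundary at (12,13.6), (9,12.4).

2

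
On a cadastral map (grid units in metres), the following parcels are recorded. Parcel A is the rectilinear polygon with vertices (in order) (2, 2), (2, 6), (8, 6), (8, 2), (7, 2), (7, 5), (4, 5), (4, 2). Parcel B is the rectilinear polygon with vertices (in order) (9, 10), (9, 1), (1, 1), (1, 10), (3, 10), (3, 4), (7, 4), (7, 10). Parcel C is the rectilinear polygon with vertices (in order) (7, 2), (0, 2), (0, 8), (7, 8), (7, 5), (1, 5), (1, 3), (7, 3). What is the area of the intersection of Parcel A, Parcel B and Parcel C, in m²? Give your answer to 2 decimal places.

3.00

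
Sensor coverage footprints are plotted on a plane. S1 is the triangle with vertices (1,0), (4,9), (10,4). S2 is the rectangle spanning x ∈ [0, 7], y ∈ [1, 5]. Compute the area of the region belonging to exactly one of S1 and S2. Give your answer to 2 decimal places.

|S1| = 34.5, |S2| = 28, |S1∩S2| = 16.875.
|S1 △ S2| = |S1| + |S2| − 2·|S1∩S2| = 34.5 + 28 − 33.75 = 28.75.

28.75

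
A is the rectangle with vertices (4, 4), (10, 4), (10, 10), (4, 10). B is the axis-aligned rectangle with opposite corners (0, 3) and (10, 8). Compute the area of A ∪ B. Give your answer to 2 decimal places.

62.00

By inclusion–exclusion:
Individual areas: |A| = 36, |B| = 50.
|A∩B|: x∈[4,10], y∈[4,8] → 6·4 = 24.
|A ∪ B| = 86 − 24 = 62.00.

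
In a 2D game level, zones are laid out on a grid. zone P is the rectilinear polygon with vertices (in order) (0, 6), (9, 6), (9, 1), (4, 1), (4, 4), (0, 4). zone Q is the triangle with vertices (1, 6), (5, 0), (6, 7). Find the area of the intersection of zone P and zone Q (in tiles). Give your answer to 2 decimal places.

The intersection is the polygon with vertices (5.857,6), (5.143,1), (4.333,1), (4,1.5), (4,4), (2.333,4), (1,6).
By the shoelace formula its area is 12.08.

12.08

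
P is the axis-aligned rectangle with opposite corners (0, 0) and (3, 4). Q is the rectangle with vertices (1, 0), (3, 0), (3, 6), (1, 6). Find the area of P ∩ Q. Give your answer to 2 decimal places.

8.00

|P∩Q|: x∈[1,3], y∈[0,4] → 2·4 = 8.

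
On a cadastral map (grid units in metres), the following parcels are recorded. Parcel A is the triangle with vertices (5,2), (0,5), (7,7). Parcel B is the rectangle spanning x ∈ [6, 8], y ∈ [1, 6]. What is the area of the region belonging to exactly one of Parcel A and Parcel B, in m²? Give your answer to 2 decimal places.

24.60

|Parcel A| = 15.5, |Parcel B| = 10, |Parcel A∩Parcel B| = 0.45.
|Parcel A △ Parcel B| = |Parcel A| + |Parcel B| − 2·|Parcel A∩Parcel B| = 15.5 + 10 − 0.9 = 24.60.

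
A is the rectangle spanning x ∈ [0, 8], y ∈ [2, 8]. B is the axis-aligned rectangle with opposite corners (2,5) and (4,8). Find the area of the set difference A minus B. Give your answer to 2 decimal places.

42.00

|A∩B|: x∈[2,4], y∈[5,8] → 2·3 = 6.
|A| = 48.
|A ∖ B| = |A| − |A∩B| = 48 − 6 = 42.00.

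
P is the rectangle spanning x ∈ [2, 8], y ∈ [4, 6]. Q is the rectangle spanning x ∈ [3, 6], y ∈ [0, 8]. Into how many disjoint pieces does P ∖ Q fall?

2

P ∖ Q splits into 2 disjoint pieces (area 4, area 2).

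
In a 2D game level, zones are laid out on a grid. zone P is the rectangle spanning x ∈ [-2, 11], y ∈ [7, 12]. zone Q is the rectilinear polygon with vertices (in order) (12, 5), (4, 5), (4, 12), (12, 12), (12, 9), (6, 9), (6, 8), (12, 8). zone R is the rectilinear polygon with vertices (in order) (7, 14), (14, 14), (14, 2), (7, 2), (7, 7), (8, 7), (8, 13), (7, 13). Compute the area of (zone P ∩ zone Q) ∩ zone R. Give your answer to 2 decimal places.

12.00

|zone P ∩ zone Q| = 30.
|(zone P ∩ zone Q) ∩ zone R| = 12.00.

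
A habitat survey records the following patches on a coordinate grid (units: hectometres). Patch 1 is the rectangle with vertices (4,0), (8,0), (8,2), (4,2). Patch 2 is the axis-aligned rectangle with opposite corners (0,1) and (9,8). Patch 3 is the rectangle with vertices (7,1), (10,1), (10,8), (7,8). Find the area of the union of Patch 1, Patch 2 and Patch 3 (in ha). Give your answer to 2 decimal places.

74.00

By inclusion–exclusion:
Individual areas: |Patch 1| = 8, |Patch 2| = 63, |Patch 3| = 21.
|Patch 1∩Patch 2|: x∈[4,8], y∈[1,2] → 4·1 = 4.
|Patch 1∩Patch 3|: x∈[7,8], y∈[1,2] → 1·1 = 1.
|Patch 2∩Patch 3|: x∈[7,9], y∈[1,8] → 2·7 = 14.
|Patch 1∩Patch 2∩Patch 3| = 1.
|Patch 1 ∪ Patch 2 ∪ Patch 3| = 92 − 19 + 1 = 74.00.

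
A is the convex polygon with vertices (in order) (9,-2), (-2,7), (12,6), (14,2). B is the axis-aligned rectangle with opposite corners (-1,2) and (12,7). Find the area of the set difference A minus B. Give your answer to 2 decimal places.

24.15

|A| = 71.5, |A∩B| = 47.3488.
|A ∖ B| = |A| − |A∩B| = 71.5 − 47.3488 = 24.15.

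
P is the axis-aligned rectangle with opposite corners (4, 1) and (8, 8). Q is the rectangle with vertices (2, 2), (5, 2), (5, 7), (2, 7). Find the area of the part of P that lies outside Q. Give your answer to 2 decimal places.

|P∩Q|: x∈[4,5], y∈[2,7] → 1·5 = 5.
|P| = 28.
|P ∖ Q| = |P| − |P∩Q| = 28 − 5 = 23.00.

23.00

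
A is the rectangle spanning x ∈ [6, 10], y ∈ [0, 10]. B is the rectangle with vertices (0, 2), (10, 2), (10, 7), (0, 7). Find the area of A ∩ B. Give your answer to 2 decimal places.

20.00

|A∩B|: x∈[6,10], y∈[2,7] → 4·5 = 20.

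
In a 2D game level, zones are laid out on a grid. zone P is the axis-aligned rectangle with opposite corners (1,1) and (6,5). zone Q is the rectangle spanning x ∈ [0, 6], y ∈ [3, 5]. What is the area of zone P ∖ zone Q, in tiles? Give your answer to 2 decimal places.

|zone P∩zone Q|: x∈[1,6], y∈[3,5] → 5·2 = 10.
|zone P| = 20.
|zone P ∖ zone Q| = |zone P| − |zone P∩zone Q| = 20 − 10 = 10.00.

10.00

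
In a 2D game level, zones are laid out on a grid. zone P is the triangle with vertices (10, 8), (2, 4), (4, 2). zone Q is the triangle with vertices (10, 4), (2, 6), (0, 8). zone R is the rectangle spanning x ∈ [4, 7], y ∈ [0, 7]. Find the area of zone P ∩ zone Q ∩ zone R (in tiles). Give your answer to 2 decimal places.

1.08

The intersection is the polygon with vertices (7,5.2), (7,5), (6.8,4.8), (4.667,5.333), (5.556,5.778).
By the shoelace formula its area is 1.08.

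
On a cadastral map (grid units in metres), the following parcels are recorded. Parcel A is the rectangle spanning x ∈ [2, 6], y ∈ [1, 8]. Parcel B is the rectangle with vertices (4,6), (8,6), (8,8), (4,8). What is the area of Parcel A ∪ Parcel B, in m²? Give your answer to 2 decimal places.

32.00

By inclusion–exclusion:
Individual areas: |Parcel A| = 28, |Parcel B| = 8.
|Parcel A∩Parcel B|: x∈[4,6], y∈[6,8] → 2·2 = 4.
|Parcel A ∪ Parcel B| = 36 − 4 = 32.00.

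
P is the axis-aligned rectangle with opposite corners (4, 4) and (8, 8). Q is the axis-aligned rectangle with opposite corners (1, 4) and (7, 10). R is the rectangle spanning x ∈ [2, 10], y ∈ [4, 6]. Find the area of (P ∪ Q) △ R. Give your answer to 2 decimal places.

|P ∪ Q| = 40.
|(P ∪ Q) ∩ R| = 12.
|(P ∪ Q) △ R| = 40 + 16 − 24 = 32.00.

32.00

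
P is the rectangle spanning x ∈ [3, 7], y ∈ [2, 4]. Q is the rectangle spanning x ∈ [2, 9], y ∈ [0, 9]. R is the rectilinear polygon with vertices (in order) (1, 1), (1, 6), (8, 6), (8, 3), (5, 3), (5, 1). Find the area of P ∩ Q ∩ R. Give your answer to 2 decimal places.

6.00

The intersection is the polygon with vertices (3,4), (7,4), (7,3), (5,3), (5,2), (3,2).
By the shoelace formula its area is 6.00.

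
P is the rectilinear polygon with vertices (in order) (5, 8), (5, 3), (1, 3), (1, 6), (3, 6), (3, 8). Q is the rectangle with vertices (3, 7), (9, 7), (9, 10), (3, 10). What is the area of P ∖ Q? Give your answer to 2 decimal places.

|P| = 16, |P∩Q| = 2.
|P ∖ Q| = |P| − |P∩Q| = 16 − 2 = 14.00.

14.00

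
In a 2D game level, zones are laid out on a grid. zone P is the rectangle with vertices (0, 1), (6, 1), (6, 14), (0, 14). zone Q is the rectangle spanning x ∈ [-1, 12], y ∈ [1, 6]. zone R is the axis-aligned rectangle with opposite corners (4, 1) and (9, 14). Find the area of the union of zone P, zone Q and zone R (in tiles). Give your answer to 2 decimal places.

By inclusion–exclusion:
Individual areas: |zone P| = 78, |zone Q| = 65, |zone R| = 65.
|zone P∩zone Q|: x∈[0,6], y∈[1,6] → 6·5 = 30.
|zone P∩zone R|: x∈[4,6], y∈[1,14] → 2·13 = 26.
|zone Q∩zone R|: x∈[4,9], y∈[1,6] → 5·5 = 25.
|zone P∩zone Q∩zone R| = 10.
|zone P ∪ zone Q ∪ zone R| = 208 − 81 + 10 = 137.00.

137.00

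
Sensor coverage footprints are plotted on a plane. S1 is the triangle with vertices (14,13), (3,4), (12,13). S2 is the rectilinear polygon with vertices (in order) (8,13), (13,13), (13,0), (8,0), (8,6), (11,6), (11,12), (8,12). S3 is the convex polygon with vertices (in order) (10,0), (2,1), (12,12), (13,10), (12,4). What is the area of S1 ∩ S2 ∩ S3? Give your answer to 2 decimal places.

0.57

The intersection is the polygon with vertices (11,10.9), (12,12), (12.226,11.548), (11,10.546).
By the shoelace formula its area is 0.57.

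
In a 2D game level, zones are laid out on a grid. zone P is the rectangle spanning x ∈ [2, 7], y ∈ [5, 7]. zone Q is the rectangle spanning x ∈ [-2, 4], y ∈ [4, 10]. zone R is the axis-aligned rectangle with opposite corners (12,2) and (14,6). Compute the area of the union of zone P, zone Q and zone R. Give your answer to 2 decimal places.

50.00

By inclusion–exclusion:
Individual areas: |zone P| = 10, |zone Q| = 36, |zone R| = 8.
|zone P∩zone Q|: x∈[2,4], y∈[5,7] → 2·2 = 4.
|zone P∩zone R| = 0 (no overlap).
|zone Q∩zone R| = 0 (no overlap).
|zone P∩zone Q∩zone R| = 0.
|zone P ∪ zone Q ∪ zone R| = 54 − 4 + 0 = 50.00.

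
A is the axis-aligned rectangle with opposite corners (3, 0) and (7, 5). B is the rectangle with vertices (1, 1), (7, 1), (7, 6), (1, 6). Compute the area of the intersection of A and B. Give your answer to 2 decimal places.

|A∩B|: x∈[3,7], y∈[1,5] → 4·4 = 16.

16.00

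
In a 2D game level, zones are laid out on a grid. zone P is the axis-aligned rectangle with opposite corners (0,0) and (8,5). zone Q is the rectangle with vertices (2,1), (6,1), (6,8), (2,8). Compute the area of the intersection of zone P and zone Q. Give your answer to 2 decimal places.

|zone P∩zone Q|: x∈[2,6], y∈[1,5] → 4·4 = 16.

16.00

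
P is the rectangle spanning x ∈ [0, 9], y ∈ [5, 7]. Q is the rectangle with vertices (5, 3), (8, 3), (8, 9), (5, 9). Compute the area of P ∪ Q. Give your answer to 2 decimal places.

30.00

By inclusion–exclusion:
Individual areas: |P| = 18, |Q| = 18.
|P∩Q|: x∈[5,8], y∈[5,7] → 3·2 = 6.
|P ∪ Q| = 36 − 6 = 30.00.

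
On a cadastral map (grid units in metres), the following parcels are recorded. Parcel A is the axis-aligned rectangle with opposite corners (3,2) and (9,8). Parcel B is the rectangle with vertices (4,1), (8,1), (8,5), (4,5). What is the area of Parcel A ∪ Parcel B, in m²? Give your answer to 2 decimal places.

By inclusion–exclusion:
Individual areas: |Parcel A| = 36, |Parcel B| = 16.
|Parcel A∩Parcel B|: x∈[4,8], y∈[2,5] → 4·3 = 12.
|Parcel A ∪ Parcel B| = 52 − 12 = 40.00.

40.00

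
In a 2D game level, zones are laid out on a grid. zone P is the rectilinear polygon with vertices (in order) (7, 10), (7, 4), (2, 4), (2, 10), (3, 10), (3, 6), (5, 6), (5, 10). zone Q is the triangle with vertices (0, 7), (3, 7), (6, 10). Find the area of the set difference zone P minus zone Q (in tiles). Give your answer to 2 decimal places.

20.50

|zone P| = 22, |zone P∩zone Q| = 1.5.
|zone P ∖ zone Q| = |zone P| − |zone P∩zone Q| = 22 − 1.5 = 20.50.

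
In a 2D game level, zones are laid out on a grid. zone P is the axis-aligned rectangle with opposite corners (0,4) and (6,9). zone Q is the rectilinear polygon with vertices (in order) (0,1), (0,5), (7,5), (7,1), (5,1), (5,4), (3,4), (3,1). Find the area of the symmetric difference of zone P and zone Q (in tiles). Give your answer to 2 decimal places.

|zone P| = 30, |zone Q| = 22, |zone P∩zone Q| = 6.
|zone P △ zone Q| = |zone P| + |zone Q| − 2·|zone P∩zone Q| = 30 + 22 − 12 = 40.00.

40.00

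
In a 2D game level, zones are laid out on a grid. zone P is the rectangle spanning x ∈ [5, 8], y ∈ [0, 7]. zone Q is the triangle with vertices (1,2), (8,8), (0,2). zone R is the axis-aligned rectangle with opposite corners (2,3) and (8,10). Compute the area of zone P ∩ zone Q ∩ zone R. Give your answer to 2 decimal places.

The intersection is the polygon with vertices (5,5.429), (5,5.75), (6.667,7), (6.833,7).
By the shoelace formula its area is 0.40.

0.40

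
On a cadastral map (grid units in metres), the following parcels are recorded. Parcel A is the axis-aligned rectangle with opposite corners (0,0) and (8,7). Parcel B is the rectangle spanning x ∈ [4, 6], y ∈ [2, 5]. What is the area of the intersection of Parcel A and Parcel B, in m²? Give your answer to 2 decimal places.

6.00

|Parcel A∩Parcel B|: x∈[4,6], y∈[2,5] → 2·3 = 6.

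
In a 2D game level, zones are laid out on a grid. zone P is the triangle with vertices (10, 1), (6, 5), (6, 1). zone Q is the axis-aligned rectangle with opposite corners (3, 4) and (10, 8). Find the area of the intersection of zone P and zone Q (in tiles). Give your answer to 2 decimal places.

The intersection is the polygon with vertices (6,5), (7,4), (6,4).
By the shoelace formula its area is 0.50.

0.50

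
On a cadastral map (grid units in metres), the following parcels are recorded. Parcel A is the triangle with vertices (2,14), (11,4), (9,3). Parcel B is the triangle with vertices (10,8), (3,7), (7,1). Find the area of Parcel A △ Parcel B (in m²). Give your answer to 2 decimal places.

27.60

|Parcel A| = 14.5, |Parcel B| = 23, |Parcel A∩Parcel B| = 4.9494.
|Parcel A △ Parcel B| = |Parcel A| + |Parcel B| − 2·|Parcel A∩Parcel B| = 14.5 + 23 − 9.8988 = 27.60.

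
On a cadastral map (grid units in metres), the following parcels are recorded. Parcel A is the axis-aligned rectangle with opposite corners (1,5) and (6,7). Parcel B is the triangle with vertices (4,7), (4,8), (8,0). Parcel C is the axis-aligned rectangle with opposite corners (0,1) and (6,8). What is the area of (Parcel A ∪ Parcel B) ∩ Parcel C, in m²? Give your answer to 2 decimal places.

|Parcel A ∪ Parcel B| = 11.1429.
|(Parcel A ∪ Parcel B) ∩ Parcel C| = 10.64.

10.64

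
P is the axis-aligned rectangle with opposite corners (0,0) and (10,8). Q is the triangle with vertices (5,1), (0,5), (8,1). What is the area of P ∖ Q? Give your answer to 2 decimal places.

|P| = 80, |P∩Q| = 6.
|P ∖ Q| = |P| − |P∩Q| = 80 − 6 = 74.00.

74.00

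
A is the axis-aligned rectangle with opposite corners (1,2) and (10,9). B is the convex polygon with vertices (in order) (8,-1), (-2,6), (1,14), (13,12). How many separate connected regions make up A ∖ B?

2

A ∖ B splits into 2 disjoint pieces (area 0.9308, area 2.5786).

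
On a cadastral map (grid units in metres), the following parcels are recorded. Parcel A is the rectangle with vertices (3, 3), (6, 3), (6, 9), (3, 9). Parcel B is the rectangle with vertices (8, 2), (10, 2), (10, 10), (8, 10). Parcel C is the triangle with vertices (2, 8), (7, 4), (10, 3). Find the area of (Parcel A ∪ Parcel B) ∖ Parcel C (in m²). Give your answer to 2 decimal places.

32.10

|Parcel A ∪ Parcel B| = 34.
|(Parcel A ∪ Parcel B) ∩ Parcel C| = 1.8958.
|(Parcel A ∪ Parcel B) ∖ Parcel C| = 34 − 1.8958 = 32.10.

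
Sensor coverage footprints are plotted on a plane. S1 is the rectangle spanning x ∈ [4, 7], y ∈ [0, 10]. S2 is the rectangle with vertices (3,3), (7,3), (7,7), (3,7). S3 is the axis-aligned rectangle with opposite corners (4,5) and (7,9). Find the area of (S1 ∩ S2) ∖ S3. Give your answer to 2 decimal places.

6.00

|S1 ∩ S2| = 12.
|(S1 ∩ S2) ∩ S3| = 6.
|(S1 ∩ S2) ∖ S3| = 12 − 6 = 6.00.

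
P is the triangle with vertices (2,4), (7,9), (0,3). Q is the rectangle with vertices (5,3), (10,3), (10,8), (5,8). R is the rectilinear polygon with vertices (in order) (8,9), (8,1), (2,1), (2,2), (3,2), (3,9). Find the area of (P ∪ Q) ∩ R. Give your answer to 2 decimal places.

15.94

|P ∪ Q| = 27.2976.
|(P ∪ Q) ∩ R| = 15.94.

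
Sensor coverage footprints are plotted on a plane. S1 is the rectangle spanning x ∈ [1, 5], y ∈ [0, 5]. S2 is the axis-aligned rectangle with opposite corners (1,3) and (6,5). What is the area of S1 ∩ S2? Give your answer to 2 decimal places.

8.00

|S1∩S2|: x∈[1,5], y∈[3,5] → 4·2 = 8.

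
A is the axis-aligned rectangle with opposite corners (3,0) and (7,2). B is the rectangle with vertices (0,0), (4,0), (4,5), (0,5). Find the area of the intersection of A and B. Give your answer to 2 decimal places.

|A∩B|: x∈[3,4], y∈[0,2] → 1·2 = 2.

2.00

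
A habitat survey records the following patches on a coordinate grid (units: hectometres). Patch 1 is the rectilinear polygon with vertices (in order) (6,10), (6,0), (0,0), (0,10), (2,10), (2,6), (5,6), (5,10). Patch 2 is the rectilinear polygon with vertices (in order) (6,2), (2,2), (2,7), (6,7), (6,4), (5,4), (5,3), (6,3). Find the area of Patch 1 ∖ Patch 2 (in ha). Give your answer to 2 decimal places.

32.00

|Patch 1| = 48, |Patch 1∩Patch 2| = 16.
|Patch 1 ∖ Patch 2| = |Patch 1| − |Patch 1∩Patch 2| = 48 − 16 = 32.00.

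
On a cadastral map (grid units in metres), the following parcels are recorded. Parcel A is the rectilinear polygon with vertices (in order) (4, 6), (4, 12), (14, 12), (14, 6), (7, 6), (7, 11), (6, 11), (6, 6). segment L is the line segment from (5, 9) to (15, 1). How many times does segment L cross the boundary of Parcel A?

The segment meets the boundary at (8.75,6), (7,7.4), (6,8.2).

3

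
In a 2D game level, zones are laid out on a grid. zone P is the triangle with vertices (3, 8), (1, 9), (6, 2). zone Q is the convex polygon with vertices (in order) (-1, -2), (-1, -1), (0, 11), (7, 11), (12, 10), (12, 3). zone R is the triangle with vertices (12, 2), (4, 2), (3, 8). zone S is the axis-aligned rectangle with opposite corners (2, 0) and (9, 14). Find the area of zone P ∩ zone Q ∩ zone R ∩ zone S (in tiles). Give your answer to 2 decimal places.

The intersection is the polygon with vertices (3,8), (6,2), (3.391,5.652).
By the shoelace formula its area is 2.35.

2.35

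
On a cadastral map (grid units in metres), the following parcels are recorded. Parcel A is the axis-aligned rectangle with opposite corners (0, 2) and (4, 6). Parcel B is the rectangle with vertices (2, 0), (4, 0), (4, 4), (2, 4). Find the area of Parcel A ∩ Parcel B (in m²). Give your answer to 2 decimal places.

4.00

|Parcel A∩Parcel B|: x∈[2,4], y∈[2,4] → 2·2 = 4.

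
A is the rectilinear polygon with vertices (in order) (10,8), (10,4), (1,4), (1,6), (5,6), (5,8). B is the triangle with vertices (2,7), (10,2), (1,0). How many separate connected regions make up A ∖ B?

A ∖ B splits into 2 disjoint pieces (area 19.6, area 1.4286).

2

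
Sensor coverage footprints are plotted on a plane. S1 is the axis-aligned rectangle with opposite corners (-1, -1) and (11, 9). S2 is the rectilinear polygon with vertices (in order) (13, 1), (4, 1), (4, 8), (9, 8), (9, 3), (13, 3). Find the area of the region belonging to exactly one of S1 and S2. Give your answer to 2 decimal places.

|S1| = 120, |S2| = 43, |S1∩S2| = 39.
|S1 △ S2| = |S1| + |S2| − 2·|S1∩S2| = 120 + 43 − 78 = 85.00.

85.00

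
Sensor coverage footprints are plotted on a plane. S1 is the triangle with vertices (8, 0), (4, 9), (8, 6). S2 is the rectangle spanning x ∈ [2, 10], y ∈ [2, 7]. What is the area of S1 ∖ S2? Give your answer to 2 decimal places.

|S1| = 12, |S1∩S2| = 9.3333.
|S1 ∖ S2| = |S1| − |S1∩S2| = 12 − 9.3333 = 2.67.

2.67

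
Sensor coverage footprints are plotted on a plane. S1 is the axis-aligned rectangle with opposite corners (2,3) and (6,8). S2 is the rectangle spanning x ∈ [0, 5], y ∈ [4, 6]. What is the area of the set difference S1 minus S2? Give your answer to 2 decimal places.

|S1∩S2|: x∈[2,5], y∈[4,6] → 3·2 = 6.
|S1| = 20.
|S1 ∖ S2| = |S1| − |S1∩S2| = 20 − 6 = 14.00.

14.00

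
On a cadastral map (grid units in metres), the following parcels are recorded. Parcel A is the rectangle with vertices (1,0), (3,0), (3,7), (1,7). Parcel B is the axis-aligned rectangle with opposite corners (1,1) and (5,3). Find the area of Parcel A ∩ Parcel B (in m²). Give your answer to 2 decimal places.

|Parcel A∩Parcel B|: x∈[1,3], y∈[1,3] → 2·2 = 4.

4.00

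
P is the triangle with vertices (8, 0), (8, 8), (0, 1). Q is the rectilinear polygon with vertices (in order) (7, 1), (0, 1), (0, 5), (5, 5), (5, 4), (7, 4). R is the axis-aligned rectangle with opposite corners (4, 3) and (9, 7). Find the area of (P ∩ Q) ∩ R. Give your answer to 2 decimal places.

The region (P ∩ Q) ∩ R is the polygon with vertices (5,5), (5,4), (7,4), (7,3), (4,3), (4,4.5), (4.571,5).
By the shoelace formula its area is 3.86.

3.86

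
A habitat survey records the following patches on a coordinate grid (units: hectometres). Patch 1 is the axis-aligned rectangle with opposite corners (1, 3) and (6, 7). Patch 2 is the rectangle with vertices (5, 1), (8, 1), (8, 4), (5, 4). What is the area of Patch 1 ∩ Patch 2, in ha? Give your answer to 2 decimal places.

1.00

|Patch 1∩Patch 2|: x∈[5,6], y∈[3,4] → 1·1 = 1.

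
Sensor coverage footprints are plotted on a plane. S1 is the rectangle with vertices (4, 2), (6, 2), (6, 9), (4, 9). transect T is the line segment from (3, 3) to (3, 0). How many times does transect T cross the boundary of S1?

0

The segment lies entirely outside S1 and never meets its boundary.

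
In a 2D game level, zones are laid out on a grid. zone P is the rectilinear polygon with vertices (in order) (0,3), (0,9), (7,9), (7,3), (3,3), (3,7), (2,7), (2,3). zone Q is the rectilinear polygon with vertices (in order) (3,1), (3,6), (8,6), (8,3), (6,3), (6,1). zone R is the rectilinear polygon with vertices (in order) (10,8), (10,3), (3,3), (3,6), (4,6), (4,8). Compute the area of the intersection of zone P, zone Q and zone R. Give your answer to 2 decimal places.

The intersection is the polygon with vertices (6,3), (3,3), (3,6), (4,6), (7,6), (7,3).
By the shoelace formula its area is 12.00.

12.00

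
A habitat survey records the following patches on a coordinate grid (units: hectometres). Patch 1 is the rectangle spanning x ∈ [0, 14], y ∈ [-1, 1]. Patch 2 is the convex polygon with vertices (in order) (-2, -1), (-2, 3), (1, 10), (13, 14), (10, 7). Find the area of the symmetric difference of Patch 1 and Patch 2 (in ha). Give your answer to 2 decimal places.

|Patch 1| = 28, |Patch 2| = 96, |Patch 1∩Patch 2| = 0.3333.
|Patch 1 △ Patch 2| = |Patch 1| + |Patch 2| − 2·|Patch 1∩Patch 2| = 28 + 96 − 0.6667 = 123.33.

123.33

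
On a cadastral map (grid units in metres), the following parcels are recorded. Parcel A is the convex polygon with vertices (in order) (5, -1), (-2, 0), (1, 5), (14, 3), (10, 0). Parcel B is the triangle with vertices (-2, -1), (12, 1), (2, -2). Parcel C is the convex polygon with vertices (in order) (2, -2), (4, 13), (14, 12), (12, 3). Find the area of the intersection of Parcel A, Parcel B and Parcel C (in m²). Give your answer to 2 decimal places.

The intersection is the polygon with vertices (6.4,0.2), (4.222,-0.889), (2.187,-0.598), (2.214,-0.398).
By the shoelace formula its area is 1.84.

1.84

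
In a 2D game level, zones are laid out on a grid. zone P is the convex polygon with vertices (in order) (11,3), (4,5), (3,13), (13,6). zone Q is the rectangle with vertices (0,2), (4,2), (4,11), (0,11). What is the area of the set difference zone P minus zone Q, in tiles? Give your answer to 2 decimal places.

46.75

|zone P| = 49, |zone P∩zone Q| = 2.25.
|zone P ∖ zone Q| = |zone P| − |zone P∩zone Q| = 49 − 2.25 = 46.75.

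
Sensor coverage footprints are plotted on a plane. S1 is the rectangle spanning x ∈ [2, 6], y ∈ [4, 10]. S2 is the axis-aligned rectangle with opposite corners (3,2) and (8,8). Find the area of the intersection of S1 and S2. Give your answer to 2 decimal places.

12.00

|S1∩S2|: x∈[3,6], y∈[4,8] → 3·4 = 12.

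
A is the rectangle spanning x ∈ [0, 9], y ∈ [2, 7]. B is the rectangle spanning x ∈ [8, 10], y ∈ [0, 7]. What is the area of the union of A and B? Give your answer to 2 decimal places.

54.00

By inclusion–exclusion:
Individual areas: |A| = 45, |B| = 14.
|A∩B|: x∈[8,9], y∈[2,7] → 1·5 = 5.
|A ∪ B| = 59 − 5 = 54.00.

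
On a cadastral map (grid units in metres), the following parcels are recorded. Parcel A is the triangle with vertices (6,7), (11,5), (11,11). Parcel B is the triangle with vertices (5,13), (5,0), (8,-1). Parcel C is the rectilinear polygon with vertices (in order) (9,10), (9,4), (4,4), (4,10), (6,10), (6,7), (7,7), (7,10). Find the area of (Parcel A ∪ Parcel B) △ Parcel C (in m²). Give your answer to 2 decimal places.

|Parcel A ∪ Parcel B| = 34.4543.
|(Parcel A ∪ Parcel B) ∩ Parcel C| = 12.506.
|(Parcel A ∪ Parcel B) △ Parcel C| = 34.4543 + 27 − 25.0119 = 36.44.

36.44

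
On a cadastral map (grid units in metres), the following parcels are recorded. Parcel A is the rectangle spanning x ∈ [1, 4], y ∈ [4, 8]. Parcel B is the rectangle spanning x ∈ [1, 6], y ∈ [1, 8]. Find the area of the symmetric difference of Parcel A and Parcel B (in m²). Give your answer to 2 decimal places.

23.00

|Parcel A∩Parcel B|: x∈[1,4], y∈[4,8] → 3·4 = 12.
|Parcel A △ Parcel B| = |Parcel A| + |Parcel B| − 2·|Parcel A∩Parcel B| = 12 + 35 − 24 = 23.00.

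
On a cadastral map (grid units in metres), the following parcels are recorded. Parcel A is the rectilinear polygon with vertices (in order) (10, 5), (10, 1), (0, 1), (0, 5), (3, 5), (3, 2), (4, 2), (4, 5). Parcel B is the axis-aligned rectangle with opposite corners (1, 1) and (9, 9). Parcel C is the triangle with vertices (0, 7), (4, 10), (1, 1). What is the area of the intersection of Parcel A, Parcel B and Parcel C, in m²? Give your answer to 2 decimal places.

2.67

The intersection is the polygon with vertices (1,5), (2.333,5), (1,1).
By the shoelace formula its area is 2.67.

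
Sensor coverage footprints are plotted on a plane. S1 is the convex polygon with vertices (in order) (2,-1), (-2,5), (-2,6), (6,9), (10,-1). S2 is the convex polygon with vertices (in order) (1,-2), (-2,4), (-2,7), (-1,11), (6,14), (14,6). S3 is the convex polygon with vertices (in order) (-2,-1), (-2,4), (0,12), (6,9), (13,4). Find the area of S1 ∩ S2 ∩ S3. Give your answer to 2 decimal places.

56.51

The intersection is the polygon with vertices (6,9), (8.543,2.642), (8.091,2.364), (1.273,0.091), (-1.818,4.727), (-1.448,6.207).
By the shoelace formula its area is 56.51.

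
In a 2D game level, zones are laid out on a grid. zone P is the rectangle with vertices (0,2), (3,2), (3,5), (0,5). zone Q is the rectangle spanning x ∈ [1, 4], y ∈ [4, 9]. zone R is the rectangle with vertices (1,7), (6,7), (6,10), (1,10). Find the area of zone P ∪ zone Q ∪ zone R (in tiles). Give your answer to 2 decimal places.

By inclusion–exclusion:
Individual areas: |zone P| = 9, |zone Q| = 15, |zone R| = 15.
|zone P∩zone Q|: x∈[1,3], y∈[4,5] → 2·1 = 2.
|zone P∩zone R| = 0 (no overlap).
|zone Q∩zone R|: x∈[1,4], y∈[7,9] → 3·2 = 6.
|zone P∩zone Q∩zone R| = 0.
|zone P ∪ zone Q ∪ zone R| = 39 − 8 + 0 = 31.00.

31.00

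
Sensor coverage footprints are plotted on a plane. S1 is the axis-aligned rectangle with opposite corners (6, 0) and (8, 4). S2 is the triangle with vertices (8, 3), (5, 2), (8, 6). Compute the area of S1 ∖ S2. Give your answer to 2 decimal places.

5.50

|S1| = 8, |S1∩S2| = 2.5.
|S1 ∖ S2| = |S1| − |S1∩S2| = 8 − 2.5 = 5.50.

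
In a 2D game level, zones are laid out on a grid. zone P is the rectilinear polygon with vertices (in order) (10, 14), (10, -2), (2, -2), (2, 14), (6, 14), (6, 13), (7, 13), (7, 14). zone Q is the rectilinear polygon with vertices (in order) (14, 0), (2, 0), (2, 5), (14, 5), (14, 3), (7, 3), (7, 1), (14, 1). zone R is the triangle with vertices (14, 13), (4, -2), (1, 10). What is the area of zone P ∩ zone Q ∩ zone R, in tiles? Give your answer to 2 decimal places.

The intersection is the polygon with vertices (7,3), (7,2.5), (5.333,0), (3.5,0), (2.25,5), (8.667,5), (7.333,3).
By the shoelace formula its area is 20.54.

20.54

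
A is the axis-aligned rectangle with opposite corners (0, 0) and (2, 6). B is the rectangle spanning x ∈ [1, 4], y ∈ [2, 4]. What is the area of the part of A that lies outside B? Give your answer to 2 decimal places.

10.00

|A∩B|: x∈[1,2], y∈[2,4] → 1·2 = 2.
|A| = 12.
|A ∖ B| = |A| − |A∩B| = 12 − 2 = 10.00.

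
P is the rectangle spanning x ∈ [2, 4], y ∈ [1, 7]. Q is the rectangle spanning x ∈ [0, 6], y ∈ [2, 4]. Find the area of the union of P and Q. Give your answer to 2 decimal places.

20.00

By inclusion–exclusion:
Individual areas: |P| = 12, |Q| = 12.
|P∩Q|: x∈[2,4], y∈[2,4] → 2·2 = 4.
|P ∪ Q| = 24 − 4 = 20.00.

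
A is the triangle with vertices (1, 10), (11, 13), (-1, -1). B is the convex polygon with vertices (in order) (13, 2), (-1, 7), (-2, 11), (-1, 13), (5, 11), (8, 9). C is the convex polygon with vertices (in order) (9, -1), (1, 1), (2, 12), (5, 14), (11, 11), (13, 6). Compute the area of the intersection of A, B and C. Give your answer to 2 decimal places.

The intersection is the polygon with vertices (5,11), (7.727,9.182), (4.25,5.125), (1.465,6.12), (1.841,10.252), (4.684,11.105).
By the shoelace formula its area is 23.92.

23.92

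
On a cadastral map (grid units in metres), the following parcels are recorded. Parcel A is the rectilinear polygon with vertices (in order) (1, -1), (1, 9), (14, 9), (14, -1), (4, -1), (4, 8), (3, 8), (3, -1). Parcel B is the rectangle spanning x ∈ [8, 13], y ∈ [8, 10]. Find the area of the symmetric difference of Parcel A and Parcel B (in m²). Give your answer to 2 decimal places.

|Parcel A| = 121, |Parcel B| = 10, |Parcel A∩Parcel B| = 5.
|Parcel A △ Parcel B| = |Parcel A| + |Parcel B| − 2·|Parcel A∩Parcel B| = 121 + 10 − 10 = 121.00.

121.00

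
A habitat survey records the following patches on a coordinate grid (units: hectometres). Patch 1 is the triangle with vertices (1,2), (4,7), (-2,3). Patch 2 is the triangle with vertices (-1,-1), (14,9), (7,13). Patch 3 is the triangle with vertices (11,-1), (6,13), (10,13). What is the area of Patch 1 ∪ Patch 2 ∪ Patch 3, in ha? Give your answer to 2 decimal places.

By inclusion–exclusion:
Individual areas: |Patch 1| = 9, |Patch 2| = 65, |Patch 3| = 28.
|Patch 1∩Patch 2| = 1.6754.
|Patch 1∩Patch 3| = 0.
|Patch 2∩Patch 3| = 17.7317.
|Patch 1∩Patch 2∩Patch 3| = 0.
|Patch 1 ∪ Patch 2 ∪ Patch 3| = 102 − 19.4071 + 0 = 82.59.

82.59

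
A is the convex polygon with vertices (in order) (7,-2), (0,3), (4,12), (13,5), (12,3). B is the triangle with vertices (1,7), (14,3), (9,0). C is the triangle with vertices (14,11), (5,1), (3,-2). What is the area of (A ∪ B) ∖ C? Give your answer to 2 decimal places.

|A ∪ B| = 100.142.
|(A ∪ B) ∩ C| = 2.7519.
|(A ∪ B) ∖ C| = 100.142 − 2.7519 = 97.39.

97.39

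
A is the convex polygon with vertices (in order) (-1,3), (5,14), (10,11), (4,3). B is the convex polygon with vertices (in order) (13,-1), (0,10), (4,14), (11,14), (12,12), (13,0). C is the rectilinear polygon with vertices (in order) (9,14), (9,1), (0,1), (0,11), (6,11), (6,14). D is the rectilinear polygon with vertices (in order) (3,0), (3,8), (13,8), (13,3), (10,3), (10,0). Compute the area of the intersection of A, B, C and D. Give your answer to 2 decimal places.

The intersection is the polygon with vertices (5.659,5.212), (3,7.462), (3,8), (7.75,8).
By the shoelace formula its area is 7.34.

7.34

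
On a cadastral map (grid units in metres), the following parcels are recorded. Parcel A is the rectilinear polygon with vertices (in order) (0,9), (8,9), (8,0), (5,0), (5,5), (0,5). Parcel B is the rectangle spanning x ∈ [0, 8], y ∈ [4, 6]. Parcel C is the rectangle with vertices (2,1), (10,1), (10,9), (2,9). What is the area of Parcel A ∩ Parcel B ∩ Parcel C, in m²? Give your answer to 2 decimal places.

9.00

The intersection is the polygon with vertices (5,4), (5,5), (2,5), (2,6), (8,6), (8,4).
By the shoelace formula its area is 9.00.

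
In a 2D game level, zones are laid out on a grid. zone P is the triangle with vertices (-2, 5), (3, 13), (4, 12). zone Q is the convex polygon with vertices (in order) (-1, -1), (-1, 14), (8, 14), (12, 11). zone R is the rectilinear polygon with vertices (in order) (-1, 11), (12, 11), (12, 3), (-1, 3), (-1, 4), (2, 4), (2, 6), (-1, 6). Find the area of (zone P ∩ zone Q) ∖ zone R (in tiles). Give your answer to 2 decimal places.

|zone P ∩ zone Q| = 6.2833.
|(zone P ∩ zone Q) ∩ zone R| = 3.9619.
|(zone P ∩ zone Q) ∖ zone R| = 6.2833 − 3.9619 = 2.32.

2.32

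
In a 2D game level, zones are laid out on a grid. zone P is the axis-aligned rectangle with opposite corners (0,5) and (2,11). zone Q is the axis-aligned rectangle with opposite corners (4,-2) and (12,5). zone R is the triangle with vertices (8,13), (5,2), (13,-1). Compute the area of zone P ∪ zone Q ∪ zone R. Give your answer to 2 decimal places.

89.37

By inclusion–exclusion:
Individual areas: |zone P| = 12, |zone Q| = 56, |zone R| = 48.5.
|zone P∩zone Q| = 0 (no overlap).
|zone P∩zone R| = 0.
|zone Q∩zone R| = 27.1317.
|zone P∩zone Q∩zone R| = 0.
|zone P ∪ zone Q ∪ zone R| = 116.5 − 27.1317 + 0 = 89.37.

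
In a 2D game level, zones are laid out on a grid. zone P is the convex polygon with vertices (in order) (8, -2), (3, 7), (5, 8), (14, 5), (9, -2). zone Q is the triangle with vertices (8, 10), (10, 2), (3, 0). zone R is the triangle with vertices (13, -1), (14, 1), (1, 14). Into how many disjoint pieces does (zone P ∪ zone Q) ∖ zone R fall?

(zone P ∪ zone Q) ∖ zone R splits into 2 disjoint pieces (area 42.0462, area 11.3939).

2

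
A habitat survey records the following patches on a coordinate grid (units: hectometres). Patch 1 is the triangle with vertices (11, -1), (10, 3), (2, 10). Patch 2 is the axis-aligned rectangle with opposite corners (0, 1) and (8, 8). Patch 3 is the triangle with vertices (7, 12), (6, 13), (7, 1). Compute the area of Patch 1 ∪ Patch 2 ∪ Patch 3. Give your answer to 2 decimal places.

66.36

By inclusion–exclusion:
Individual areas: |Patch 1| = 12.5, |Patch 2| = 56, |Patch 3| = 5.5.
|Patch 1∩Patch 2| = 5.6006.
|Patch 1∩Patch 3| = 0.5742.
|Patch 2∩Patch 3| = 2.0417.
|Patch 1∩Patch 2∩Patch 3| = 0.5742.
|Patch 1 ∪ Patch 2 ∪ Patch 3| = 74 − 8.2165 + 0.5742 = 66.36.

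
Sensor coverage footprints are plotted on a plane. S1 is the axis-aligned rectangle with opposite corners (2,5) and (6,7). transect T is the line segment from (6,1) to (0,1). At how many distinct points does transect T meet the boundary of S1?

The segment lies entirely outside S1 and never meets its boundary.

0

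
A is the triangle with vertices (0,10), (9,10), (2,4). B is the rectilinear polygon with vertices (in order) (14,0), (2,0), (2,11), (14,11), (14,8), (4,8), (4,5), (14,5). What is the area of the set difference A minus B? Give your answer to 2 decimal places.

9.05

|A| = 27, |A∩B| = 17.9524.
|A ∖ B| = |A| − |A∩B| = 27 − 17.9524 = 9.05.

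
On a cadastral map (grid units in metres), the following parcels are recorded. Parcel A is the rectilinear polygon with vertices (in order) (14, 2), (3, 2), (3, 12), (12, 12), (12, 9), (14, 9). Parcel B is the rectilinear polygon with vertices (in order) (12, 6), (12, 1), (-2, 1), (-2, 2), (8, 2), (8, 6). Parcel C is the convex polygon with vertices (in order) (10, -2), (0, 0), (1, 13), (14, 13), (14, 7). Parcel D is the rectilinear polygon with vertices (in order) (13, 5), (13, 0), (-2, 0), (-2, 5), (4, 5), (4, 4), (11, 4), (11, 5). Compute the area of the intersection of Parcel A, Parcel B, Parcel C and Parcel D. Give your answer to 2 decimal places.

8.94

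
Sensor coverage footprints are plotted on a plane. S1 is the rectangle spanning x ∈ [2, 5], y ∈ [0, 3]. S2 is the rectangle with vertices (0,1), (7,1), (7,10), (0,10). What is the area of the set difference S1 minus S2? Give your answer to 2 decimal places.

3.00

|S1∩S2|: x∈[2,5], y∈[1,3] → 3·2 = 6.
|S1| = 9.
|S1 ∖ S2| = |S1| − |S1∩S2| = 9 − 6 = 3.00.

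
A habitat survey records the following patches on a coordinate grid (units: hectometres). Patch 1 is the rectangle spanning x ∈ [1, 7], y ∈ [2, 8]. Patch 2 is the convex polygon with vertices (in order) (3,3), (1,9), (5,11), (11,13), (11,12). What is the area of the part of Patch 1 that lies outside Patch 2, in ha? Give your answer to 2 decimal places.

20.83

|Patch 1| = 36, |Patch 1∩Patch 2| = 15.1667.
|Patch 1 ∖ Patch 2| = |Patch 1| − |Patch 1∩Patch 2| = 36 − 15.1667 = 20.83.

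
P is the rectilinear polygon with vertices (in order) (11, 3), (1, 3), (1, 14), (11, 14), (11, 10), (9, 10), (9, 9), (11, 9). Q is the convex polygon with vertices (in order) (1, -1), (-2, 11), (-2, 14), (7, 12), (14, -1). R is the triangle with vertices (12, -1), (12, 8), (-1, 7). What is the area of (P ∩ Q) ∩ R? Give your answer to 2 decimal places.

36.25

The region (P ∩ Q) ∩ R is the polygon with vertices (1,7.154), (9.267,7.79), (11,4.571), (11,3), (5.5,3), (1,5.769).
By the shoelace formula its area is 36.25.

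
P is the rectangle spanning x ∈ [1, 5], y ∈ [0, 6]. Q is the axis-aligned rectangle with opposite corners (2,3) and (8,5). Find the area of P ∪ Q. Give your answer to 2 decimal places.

30.00

By inclusion–exclusion:
Individual areas: |P| = 24, |Q| = 12.
|P∩Q|: x∈[2,5], y∈[3,5] → 3·2 = 6.
|P ∪ Q| = 36 − 6 = 30.00.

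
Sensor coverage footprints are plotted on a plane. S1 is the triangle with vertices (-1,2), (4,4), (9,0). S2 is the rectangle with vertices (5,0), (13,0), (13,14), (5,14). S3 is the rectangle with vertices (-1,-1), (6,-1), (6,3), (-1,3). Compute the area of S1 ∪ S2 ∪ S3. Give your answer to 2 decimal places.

138.85

By inclusion–exclusion:
Individual areas: |S1| = 15, |S2| = 112, |S3| = 28.
|S1∩S2| = 4.8.
|S1∩S3| = 10.425.
|S2∩S3|: x∈[5,6], y∈[0,3] → 1·3 = 3.
|S1∩S2∩S3| = 2.075.
|S1 ∪ S2 ∪ S3| = 155 − 18.225 + 2.075 = 138.85.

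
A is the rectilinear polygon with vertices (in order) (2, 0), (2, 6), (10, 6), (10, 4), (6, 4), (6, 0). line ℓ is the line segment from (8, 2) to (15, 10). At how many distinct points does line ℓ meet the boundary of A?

2

The segment meets the boundary at (10,4.286), (9.75,4).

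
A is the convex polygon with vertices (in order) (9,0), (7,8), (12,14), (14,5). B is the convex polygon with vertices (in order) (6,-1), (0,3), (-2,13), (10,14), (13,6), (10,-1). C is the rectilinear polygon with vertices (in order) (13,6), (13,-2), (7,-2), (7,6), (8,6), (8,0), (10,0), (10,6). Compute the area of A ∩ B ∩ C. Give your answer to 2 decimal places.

9.50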